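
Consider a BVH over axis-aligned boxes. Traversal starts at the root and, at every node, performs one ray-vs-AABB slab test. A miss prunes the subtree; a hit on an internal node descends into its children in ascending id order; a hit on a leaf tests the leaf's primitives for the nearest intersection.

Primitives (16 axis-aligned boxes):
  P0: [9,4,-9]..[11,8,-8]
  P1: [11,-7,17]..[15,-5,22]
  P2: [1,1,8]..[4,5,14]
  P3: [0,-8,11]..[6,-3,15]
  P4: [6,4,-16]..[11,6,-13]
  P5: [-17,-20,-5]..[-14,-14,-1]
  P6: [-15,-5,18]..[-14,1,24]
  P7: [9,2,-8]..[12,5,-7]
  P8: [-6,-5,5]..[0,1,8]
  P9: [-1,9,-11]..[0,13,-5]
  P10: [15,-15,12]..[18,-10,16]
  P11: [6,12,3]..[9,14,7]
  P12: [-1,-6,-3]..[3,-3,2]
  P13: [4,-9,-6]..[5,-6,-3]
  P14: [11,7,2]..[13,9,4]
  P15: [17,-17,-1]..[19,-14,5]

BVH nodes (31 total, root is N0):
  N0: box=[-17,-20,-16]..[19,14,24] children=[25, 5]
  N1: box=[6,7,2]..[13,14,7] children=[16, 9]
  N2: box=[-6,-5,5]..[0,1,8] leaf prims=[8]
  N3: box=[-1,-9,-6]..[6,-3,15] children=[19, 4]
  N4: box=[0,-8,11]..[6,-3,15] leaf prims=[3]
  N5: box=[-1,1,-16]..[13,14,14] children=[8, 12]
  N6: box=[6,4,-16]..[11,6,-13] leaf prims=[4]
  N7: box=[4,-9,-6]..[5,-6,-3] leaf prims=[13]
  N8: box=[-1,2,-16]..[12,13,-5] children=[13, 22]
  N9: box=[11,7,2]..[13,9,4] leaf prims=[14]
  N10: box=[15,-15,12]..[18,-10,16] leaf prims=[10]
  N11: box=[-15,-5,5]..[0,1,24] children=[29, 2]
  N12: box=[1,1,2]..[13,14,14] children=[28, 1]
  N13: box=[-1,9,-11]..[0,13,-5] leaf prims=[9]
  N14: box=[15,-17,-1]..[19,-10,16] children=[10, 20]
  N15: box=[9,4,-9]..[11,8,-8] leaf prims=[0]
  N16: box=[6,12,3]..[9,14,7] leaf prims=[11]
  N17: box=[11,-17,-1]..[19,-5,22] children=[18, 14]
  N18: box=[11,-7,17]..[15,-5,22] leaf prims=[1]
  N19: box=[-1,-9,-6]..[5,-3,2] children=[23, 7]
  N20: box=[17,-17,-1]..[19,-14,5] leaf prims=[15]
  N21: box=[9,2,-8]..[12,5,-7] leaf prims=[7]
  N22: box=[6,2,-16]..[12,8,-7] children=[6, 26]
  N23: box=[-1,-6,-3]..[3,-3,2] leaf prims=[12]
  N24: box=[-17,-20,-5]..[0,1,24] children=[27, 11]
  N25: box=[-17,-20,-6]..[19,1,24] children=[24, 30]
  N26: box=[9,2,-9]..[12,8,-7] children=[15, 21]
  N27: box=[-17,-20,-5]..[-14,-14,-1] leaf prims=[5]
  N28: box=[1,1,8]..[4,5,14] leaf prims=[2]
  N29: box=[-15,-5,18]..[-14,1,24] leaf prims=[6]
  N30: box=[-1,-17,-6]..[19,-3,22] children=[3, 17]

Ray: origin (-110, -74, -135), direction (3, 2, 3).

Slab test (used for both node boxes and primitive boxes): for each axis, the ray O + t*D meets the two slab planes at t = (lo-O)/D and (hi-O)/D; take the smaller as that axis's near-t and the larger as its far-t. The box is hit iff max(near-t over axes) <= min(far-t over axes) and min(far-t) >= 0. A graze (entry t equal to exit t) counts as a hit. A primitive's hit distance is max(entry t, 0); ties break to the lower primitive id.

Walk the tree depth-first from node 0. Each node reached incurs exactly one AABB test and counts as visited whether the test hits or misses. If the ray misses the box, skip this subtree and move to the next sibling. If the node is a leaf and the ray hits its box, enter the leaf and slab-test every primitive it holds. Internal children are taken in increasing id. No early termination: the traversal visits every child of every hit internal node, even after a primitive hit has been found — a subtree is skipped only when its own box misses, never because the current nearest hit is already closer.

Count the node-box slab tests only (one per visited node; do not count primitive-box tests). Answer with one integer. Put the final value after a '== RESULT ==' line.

Walk:
N0 x:[31,43] y:[27,44] z:[119/3,53] -> hit [119/3,43], descend [5, 25]
  N5 x:[109/3,41] y:[75/2,44] z:[119/3,149/3] -> hit [119/3,41], descend [8, 12]
    N8 x:[109/3,122/3] y:[38,87/2] z:[119/3,130/3] -> hit [119/3,122/3], descend [13, 22]
      N13 x:[109/3,110/3] y:[83/2,87/2] z:[124/3,130/3] -> miss, prune
      N22 x:[116/3,122/3] y:[38,41] z:[119/3,128/3] -> hit [119/3,122/3], descend [6, 26]
        N6 x:[116/3,121/3] y:[39,40] z:[119/3,122/3] -> hit [119/3,40] leaf, test {P4@t=119/3}
        N26 x:[119/3,122/3] y:[38,41] z:[42,128/3] -> miss, prune
    N12 x:[37,41] y:[75/2,44] z:[137/3,149/3] -> miss, prune
  N25 x:[31,43] y:[27,75/2] z:[43,53] -> miss, prune

Summary -> nodes [0, 5, 8, 13, 22, 6, 26, 12, 25]; box-tests=9; leaf-entries=1; first=P4

== RESULT ==
9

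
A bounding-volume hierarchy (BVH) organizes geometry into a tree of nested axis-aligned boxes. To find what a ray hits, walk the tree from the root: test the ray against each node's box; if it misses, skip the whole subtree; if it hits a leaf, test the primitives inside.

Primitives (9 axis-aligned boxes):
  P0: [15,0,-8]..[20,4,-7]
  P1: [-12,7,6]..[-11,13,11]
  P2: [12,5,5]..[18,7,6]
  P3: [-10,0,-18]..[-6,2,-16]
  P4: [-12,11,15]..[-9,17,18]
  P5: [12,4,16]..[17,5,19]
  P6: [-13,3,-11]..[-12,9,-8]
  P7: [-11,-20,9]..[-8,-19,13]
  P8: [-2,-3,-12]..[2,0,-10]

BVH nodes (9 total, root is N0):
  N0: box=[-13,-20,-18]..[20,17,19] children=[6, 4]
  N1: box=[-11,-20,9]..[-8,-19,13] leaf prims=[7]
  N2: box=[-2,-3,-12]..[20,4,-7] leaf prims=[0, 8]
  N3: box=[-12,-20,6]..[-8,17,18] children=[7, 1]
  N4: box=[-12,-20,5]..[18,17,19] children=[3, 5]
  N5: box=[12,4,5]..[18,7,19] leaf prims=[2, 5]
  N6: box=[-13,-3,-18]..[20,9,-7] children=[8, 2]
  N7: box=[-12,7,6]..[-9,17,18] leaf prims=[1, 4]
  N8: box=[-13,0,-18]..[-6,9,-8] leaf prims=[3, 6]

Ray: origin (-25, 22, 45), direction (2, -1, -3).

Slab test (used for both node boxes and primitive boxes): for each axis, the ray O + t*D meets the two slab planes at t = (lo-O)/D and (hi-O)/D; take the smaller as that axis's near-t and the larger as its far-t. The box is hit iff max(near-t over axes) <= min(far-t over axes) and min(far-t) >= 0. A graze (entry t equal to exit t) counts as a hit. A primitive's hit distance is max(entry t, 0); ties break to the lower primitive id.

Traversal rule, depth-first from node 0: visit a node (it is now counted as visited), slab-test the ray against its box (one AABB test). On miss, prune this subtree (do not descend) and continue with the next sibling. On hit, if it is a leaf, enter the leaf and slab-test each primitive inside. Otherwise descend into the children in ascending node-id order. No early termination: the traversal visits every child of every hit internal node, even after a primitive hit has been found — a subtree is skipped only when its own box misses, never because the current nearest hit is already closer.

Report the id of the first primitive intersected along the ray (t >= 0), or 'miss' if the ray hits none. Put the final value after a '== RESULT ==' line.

Trace the traversal:
N0 x:[6,45/2] y:[5,42] z:[26/3,21] -> hit [26/3,21], descend [4, 6]
  N4 x:[13/2,43/2] y:[5,42] z:[26/3,40/3] -> hit [26/3,40/3], descend [3, 5]
    N3 x:[13/2,17/2] y:[5,42] z:[9,13] -> miss, prune
    N5 x:[37/2,43/2] y:[15,18] z:[26/3,40/3] -> miss, prune
  N6 x:[6,45/2] y:[13,25] z:[52/3,21] -> hit [52/3,21], descend [2, 8]
    N2 x:[23/2,45/2] y:[18,25] z:[52/3,19] -> hit [18,19] leaf, test {P0(miss), P8(miss)}
    N8 x:[6,19/2] y:[13,22] z:[53/3,21] -> miss, prune

Summary -> nodes [0, 4, 3, 5, 6, 2, 8]; box-tests=7; leaf-entries=1; first=miss

== RESULT ==
miss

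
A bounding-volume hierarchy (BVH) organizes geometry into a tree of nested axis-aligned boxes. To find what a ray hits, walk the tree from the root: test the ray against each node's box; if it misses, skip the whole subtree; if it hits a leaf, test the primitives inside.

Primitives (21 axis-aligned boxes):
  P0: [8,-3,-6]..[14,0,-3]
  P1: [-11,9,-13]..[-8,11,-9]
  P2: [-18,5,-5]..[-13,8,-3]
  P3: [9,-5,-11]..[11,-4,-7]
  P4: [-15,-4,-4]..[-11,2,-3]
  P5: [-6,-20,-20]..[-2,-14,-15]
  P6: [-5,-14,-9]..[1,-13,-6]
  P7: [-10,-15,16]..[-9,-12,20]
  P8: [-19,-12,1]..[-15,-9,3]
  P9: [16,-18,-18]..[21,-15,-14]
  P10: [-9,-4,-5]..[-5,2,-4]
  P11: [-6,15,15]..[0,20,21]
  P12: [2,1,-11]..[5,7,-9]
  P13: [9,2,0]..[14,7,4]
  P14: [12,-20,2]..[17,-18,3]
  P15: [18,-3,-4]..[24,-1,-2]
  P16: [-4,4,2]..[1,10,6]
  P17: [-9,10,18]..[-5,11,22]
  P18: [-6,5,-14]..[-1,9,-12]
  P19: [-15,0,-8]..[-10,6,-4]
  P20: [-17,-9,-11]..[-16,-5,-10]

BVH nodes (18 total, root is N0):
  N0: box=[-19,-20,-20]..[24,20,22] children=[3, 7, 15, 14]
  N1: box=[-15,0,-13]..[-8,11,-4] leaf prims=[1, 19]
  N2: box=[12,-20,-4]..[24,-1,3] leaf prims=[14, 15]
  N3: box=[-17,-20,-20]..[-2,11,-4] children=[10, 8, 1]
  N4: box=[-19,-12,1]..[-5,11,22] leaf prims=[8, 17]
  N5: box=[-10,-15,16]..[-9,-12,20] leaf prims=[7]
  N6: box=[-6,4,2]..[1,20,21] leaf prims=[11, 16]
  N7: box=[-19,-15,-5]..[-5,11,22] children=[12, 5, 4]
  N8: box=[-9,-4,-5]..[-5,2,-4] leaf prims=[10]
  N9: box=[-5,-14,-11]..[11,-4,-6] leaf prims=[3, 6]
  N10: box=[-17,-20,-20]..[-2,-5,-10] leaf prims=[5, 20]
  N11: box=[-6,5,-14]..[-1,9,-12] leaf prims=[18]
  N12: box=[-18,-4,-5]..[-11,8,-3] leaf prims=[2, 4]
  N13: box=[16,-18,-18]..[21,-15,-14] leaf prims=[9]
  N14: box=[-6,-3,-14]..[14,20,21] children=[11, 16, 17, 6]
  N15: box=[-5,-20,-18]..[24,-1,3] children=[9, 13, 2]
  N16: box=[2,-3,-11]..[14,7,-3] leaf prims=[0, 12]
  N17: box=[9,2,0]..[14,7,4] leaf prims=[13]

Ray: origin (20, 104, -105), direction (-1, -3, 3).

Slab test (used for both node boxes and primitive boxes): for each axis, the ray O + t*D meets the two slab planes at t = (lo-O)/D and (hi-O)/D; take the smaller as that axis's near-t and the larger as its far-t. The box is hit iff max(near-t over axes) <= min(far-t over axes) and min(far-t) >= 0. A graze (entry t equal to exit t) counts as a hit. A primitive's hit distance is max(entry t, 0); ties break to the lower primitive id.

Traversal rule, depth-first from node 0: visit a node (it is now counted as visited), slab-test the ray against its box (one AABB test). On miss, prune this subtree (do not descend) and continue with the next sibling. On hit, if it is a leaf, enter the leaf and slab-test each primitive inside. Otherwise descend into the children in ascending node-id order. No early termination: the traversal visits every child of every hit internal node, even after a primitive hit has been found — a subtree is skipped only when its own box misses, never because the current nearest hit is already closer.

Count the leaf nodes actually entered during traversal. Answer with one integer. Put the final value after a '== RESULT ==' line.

Trace the traversal:
N0 x:[-4,39] y:[28,124/3] z:[85/3,127/3] -> hit [85/3,39], descend [3, 7, 14, 15]
  N3 x:[22,37] y:[31,124/3] z:[85/3,101/3] -> hit [31,101/3], descend [1, 8, 10]
    N1 x:[28,35] y:[31,104/3] z:[92/3,101/3] -> hit [31,101/3] leaf, test {P1@t=31, P19@t=98/3}
    N8 x:[25,29] y:[34,36] z:[100/3,101/3] -> miss, prune
    N10 x:[22,37] y:[109/3,124/3] z:[85/3,95/3] -> miss, prune
  N7 x:[25,39] y:[31,119/3] z:[100/3,127/3] -> hit [100/3,39], descend [4, 5, 12]
    N4 x:[25,39] y:[31,116/3] z:[106/3,127/3] -> hit [106/3,116/3] leaf, test {P8(miss), P17(miss)}
    N5 x:[29,30] y:[116/3,119/3] z:[121/3,125/3] -> miss, prune
    N12 x:[31,38] y:[32,36] z:[100/3,34] -> hit [100/3,34] leaf, test {P2(miss), P4@t=34}
  N14 x:[6,26] y:[28,107/3] z:[91/3,42] -> miss, prune
  N15 x:[-4,25] y:[35,124/3] z:[29,36] -> miss, prune

Visited [0, 3, 1, 8, 10, 7, 4, 5, 12, 14, 15]. Tests: 11 box, 3 leaf. Nearest: P1.

== RESULT ==
3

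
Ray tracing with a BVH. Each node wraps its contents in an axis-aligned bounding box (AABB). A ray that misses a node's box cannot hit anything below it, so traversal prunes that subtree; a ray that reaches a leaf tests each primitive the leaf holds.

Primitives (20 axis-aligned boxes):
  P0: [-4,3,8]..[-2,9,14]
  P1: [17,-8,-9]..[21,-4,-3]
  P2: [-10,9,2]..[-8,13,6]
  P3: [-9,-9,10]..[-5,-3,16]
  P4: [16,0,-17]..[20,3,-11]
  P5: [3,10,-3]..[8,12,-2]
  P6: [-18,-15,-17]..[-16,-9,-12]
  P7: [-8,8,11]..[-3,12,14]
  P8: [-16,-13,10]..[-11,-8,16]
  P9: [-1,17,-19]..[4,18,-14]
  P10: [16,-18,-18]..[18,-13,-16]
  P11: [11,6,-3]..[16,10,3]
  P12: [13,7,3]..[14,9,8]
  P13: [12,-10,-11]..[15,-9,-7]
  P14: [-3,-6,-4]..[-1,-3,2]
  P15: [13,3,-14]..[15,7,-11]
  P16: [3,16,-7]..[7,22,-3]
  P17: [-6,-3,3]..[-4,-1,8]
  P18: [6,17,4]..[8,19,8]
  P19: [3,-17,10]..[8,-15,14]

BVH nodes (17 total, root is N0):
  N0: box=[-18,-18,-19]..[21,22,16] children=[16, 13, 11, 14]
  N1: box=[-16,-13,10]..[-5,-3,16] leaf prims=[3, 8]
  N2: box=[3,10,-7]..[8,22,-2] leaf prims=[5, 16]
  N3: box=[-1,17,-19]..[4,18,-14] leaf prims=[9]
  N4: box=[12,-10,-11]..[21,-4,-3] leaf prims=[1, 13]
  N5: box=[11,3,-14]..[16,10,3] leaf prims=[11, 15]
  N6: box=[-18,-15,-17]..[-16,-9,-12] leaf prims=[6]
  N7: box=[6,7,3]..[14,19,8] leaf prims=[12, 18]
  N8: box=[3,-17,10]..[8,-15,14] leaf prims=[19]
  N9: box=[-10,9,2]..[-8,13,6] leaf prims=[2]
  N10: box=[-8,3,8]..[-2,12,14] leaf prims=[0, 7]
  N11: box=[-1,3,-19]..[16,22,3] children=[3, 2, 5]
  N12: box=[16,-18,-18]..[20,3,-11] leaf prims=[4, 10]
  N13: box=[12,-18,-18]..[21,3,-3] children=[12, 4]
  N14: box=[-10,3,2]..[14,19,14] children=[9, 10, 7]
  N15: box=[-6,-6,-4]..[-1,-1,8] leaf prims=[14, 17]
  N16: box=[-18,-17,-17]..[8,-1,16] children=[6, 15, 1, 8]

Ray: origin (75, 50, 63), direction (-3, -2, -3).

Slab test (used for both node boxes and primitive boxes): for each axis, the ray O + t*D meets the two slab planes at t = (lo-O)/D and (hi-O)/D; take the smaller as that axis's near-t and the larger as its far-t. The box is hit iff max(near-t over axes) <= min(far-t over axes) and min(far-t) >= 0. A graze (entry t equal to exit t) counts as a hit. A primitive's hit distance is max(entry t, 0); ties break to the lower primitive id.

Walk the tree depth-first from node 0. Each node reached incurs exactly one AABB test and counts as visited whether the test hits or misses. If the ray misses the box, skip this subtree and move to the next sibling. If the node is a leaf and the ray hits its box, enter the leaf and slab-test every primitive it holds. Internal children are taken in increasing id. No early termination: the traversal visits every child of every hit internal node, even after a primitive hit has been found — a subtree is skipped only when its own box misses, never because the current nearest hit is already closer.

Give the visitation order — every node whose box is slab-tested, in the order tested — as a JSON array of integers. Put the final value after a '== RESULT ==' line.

Trace the traversal:
N0 x:[18,31] y:[14,34] z:[47/3,82/3] -> hit [18,82/3], descend [11, 13, 14, 16]
  N11 x:[59/3,76/3] y:[14,47/2] z:[20,82/3] -> hit [20,47/2], descend [2, 3, 5]
    N2 x:[67/3,24] y:[14,20] z:[65/3,70/3] -> miss, prune
    N3 x:[71/3,76/3] y:[16,33/2] z:[77/3,82/3] -> miss, prune
    N5 x:[59/3,64/3] y:[20,47/2] z:[20,77/3] -> hit [20,64/3] leaf, test {P11@t=20, P15(miss)}
  N13 x:[18,21] y:[47/2,34] z:[22,27] -> miss, prune
  N14 x:[61/3,85/3] y:[31/2,47/2] z:[49/3,61/3] -> hit [61/3,61/3], descend [7, 9, 10]
    N7 x:[61/3,23] y:[31/2,43/2] z:[55/3,20] -> miss, prune
    N9 x:[83/3,85/3] y:[37/2,41/2] z:[19,61/3] -> miss, prune
    N10 x:[77/3,83/3] y:[19,47/2] z:[49/3,55/3] -> miss, prune
  N16 x:[67/3,31] y:[51/2,67/2] z:[47/3,80/3] -> hit [51/2,80/3], descend [1, 6, 8, 15]
    N1 x:[80/3,91/3] y:[53/2,63/2] z:[47/3,53/3] -> miss, prune
    N6 x:[91/3,31] y:[59/2,65/2] z:[25,80/3] -> miss, prune
    N8 x:[67/3,24] y:[65/2,67/2] z:[49/3,53/3] -> miss, prune
    N15 x:[76/3,27] y:[51/2,28] z:[55/3,67/3] -> miss, prune

Visited [0, 11, 2, 3, 5, 13, 14, 7, 9, 10, 16, 1, 6, 8, 15]. Tests: 15 box, 1 leaf. Nearest: P11.

== RESULT ==
[0, 11, 2, 3, 5, 13, 14, 7, 9, 10, 16, 1, 6, 8, 15]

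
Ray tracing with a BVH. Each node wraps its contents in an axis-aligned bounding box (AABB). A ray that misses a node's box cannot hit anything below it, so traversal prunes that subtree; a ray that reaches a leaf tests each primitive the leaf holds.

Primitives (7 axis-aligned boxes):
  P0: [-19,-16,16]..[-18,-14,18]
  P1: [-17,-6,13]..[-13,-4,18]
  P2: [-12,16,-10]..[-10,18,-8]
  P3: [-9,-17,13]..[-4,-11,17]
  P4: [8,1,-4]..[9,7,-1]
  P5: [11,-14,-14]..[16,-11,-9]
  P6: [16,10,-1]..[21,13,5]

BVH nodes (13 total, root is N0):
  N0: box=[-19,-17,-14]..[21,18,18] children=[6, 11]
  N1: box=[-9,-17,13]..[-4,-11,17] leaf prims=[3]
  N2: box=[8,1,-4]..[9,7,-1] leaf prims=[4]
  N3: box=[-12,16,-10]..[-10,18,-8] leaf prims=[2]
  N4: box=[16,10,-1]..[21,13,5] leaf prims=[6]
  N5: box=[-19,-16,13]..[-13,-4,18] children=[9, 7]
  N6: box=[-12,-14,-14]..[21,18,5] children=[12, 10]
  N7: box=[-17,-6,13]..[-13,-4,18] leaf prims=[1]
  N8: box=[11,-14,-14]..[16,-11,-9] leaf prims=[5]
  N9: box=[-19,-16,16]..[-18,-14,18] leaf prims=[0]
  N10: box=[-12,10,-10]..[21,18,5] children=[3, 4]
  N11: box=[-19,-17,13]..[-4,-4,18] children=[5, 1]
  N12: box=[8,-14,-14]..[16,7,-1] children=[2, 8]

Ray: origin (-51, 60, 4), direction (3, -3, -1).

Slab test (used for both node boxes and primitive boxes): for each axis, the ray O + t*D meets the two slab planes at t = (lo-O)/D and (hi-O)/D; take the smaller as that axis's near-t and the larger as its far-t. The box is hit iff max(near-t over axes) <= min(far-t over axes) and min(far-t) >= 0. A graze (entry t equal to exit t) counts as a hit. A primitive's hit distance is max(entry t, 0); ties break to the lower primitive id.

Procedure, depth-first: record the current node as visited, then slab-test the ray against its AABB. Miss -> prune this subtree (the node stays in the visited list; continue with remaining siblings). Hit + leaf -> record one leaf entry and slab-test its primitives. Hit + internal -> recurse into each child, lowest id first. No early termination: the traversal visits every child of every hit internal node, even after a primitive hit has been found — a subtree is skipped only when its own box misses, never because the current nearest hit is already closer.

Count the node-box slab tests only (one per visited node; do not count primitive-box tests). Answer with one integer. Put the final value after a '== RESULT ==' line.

Traverse from the root:
N0 x:[32/3,24] y:[14,77/3] z:[-14,18] -> hit [14,18], descend [6, 11]
  N6 x:[13,24] y:[14,74/3] z:[-1,18] -> hit [14,18], descend [10, 12]
    N10 x:[13,24] y:[14,50/3] z:[-1,14] -> hit [14,14], descend [3, 4]
      N3 x:[13,41/3] y:[14,44/3] z:[12,14] -> miss, prune
      N4 x:[67/3,24] y:[47/3,50/3] z:[-1,5] -> miss, prune
    N12 x:[59/3,67/3] y:[53/3,74/3] z:[5,18] -> miss, prune
  N11 x:[32/3,47/3] y:[64/3,77/3] z:[-14,-9] -> miss, prune

Summary -> nodes [0, 6, 10, 3, 4, 12, 11]; box-tests=7; leaf-entries=0; first=miss

== RESULT ==
7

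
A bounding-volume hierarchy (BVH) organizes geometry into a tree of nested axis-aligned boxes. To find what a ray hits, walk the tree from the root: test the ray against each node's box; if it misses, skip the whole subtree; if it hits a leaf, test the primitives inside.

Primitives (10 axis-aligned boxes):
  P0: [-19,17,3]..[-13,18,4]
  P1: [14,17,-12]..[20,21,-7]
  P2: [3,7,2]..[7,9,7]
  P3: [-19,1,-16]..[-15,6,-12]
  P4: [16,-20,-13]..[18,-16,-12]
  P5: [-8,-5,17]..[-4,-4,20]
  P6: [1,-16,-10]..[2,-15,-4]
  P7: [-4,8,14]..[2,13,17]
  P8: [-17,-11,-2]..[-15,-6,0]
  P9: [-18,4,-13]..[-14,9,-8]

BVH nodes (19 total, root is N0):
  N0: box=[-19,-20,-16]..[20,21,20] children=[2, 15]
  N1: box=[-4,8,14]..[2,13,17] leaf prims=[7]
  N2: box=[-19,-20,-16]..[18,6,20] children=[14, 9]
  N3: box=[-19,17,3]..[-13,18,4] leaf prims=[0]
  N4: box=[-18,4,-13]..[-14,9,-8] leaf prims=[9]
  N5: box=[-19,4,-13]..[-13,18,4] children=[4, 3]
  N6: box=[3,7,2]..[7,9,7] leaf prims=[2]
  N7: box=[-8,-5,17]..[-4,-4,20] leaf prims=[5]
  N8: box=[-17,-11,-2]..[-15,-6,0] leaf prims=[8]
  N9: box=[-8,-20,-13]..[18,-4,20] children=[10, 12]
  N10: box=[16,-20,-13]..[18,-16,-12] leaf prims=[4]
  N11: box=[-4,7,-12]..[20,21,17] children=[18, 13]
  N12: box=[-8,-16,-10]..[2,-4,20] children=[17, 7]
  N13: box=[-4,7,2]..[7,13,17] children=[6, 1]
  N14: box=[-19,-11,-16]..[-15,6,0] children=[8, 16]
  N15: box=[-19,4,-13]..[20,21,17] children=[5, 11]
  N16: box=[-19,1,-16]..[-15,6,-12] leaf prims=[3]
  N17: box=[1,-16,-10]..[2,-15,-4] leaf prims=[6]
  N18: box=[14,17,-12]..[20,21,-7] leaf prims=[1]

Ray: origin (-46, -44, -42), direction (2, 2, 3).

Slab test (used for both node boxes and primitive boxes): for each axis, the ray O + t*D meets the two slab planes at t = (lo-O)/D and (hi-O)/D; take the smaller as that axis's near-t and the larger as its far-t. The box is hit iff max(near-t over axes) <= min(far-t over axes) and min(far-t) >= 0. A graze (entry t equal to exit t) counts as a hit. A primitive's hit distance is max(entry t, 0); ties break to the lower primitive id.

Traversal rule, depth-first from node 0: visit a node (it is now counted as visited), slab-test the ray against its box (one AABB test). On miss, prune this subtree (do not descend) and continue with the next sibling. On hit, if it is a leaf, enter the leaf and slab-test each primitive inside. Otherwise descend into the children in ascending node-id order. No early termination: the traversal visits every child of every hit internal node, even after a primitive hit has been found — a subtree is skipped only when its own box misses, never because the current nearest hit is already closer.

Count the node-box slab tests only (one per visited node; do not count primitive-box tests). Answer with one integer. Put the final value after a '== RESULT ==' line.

Trace the traversal:
N0 x:[27/2,33] y:[12,65/2] z:[26/3,62/3] -> hit [27/2,62/3], descend [2, 15]
  N2 x:[27/2,32] y:[12,25] z:[26/3,62/3] -> hit [27/2,62/3], descend [9, 14]
    N9 x:[19,32] y:[12,20] z:[29/3,62/3] -> hit [19,20], descend [10, 12]
      N10 x:[31,32] y:[12,14] z:[29/3,10] -> miss, prune
      N12 x:[19,24] y:[14,20] z:[32/3,62/3] -> hit [19,20], descend [7, 17]
        N7 x:[19,21] y:[39/2,20] z:[59/3,62/3] -> hit [59/3,20] leaf, test {P5@t=59/3}
        N17 x:[47/2,24] y:[14,29/2] z:[32/3,38/3] -> miss, prune
    N14 x:[27/2,31/2] y:[33/2,25] z:[26/3,14] -> miss, prune
  N15 x:[27/2,33] y:[24,65/2] z:[29/3,59/3] -> miss, prune

Visited [0, 2, 9, 10, 12, 7, 17, 14, 15]. Tests: 9 box, 1 leaf. Nearest: P5.

== RESULT ==
9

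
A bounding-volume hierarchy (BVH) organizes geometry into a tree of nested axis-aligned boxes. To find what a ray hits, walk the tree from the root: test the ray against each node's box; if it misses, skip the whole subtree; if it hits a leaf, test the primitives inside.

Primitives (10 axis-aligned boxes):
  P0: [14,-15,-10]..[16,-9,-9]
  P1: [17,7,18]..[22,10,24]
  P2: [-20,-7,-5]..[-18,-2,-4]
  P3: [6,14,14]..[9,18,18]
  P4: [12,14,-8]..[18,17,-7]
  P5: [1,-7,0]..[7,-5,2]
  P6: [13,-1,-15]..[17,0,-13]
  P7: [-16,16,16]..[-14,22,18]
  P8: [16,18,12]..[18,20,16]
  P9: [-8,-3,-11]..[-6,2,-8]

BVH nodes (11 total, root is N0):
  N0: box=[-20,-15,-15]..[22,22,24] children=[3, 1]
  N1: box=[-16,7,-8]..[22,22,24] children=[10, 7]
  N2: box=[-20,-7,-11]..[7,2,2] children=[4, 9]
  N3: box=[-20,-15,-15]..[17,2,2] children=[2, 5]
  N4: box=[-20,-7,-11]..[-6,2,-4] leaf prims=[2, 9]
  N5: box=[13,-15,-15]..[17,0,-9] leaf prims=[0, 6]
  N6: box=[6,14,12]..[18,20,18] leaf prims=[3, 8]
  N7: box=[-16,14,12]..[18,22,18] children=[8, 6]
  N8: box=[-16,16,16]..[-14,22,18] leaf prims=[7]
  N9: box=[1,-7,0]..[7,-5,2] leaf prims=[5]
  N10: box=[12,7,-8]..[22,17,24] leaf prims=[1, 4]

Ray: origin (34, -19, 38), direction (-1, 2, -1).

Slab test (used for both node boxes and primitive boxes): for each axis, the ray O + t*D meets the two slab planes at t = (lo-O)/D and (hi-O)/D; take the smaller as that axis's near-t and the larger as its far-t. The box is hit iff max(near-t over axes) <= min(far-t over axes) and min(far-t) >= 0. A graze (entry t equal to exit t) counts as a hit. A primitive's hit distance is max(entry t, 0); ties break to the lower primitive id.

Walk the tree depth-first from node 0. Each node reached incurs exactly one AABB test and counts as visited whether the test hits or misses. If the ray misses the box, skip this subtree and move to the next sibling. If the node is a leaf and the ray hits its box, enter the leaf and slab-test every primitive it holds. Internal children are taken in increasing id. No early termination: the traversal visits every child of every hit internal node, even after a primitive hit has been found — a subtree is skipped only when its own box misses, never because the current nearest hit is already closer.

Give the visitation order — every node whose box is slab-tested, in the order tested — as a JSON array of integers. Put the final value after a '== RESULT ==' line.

Traverse from the root:
N0 x:[12,54] y:[2,41/2] z:[14,53] -> hit [14,41/2], descend [1, 3]
  N1 x:[12,50] y:[13,41/2] z:[14,46] -> hit [14,41/2], descend [7, 10]
    N7 x:[16,50] y:[33/2,41/2] z:[20,26] -> hit [20,41/2], descend [6, 8]
      N6 x:[16,28] y:[33/2,39/2] z:[20,26] -> miss, prune
      N8 x:[48,50] y:[35/2,41/2] z:[20,22] -> miss, prune
    N10 x:[12,22] y:[13,18] z:[14,46] -> hit [14,18] leaf, test {P1@t=14, P4(miss)}
  N3 x:[17,54] y:[2,21/2] z:[36,53] -> miss, prune

7 AABB tests over nodes [0, 1, 7, 6, 8, 10, 3]; 1 leaf entered; closest P1.

== RESULT ==
[0, 1, 7, 6, 8, 10, 3]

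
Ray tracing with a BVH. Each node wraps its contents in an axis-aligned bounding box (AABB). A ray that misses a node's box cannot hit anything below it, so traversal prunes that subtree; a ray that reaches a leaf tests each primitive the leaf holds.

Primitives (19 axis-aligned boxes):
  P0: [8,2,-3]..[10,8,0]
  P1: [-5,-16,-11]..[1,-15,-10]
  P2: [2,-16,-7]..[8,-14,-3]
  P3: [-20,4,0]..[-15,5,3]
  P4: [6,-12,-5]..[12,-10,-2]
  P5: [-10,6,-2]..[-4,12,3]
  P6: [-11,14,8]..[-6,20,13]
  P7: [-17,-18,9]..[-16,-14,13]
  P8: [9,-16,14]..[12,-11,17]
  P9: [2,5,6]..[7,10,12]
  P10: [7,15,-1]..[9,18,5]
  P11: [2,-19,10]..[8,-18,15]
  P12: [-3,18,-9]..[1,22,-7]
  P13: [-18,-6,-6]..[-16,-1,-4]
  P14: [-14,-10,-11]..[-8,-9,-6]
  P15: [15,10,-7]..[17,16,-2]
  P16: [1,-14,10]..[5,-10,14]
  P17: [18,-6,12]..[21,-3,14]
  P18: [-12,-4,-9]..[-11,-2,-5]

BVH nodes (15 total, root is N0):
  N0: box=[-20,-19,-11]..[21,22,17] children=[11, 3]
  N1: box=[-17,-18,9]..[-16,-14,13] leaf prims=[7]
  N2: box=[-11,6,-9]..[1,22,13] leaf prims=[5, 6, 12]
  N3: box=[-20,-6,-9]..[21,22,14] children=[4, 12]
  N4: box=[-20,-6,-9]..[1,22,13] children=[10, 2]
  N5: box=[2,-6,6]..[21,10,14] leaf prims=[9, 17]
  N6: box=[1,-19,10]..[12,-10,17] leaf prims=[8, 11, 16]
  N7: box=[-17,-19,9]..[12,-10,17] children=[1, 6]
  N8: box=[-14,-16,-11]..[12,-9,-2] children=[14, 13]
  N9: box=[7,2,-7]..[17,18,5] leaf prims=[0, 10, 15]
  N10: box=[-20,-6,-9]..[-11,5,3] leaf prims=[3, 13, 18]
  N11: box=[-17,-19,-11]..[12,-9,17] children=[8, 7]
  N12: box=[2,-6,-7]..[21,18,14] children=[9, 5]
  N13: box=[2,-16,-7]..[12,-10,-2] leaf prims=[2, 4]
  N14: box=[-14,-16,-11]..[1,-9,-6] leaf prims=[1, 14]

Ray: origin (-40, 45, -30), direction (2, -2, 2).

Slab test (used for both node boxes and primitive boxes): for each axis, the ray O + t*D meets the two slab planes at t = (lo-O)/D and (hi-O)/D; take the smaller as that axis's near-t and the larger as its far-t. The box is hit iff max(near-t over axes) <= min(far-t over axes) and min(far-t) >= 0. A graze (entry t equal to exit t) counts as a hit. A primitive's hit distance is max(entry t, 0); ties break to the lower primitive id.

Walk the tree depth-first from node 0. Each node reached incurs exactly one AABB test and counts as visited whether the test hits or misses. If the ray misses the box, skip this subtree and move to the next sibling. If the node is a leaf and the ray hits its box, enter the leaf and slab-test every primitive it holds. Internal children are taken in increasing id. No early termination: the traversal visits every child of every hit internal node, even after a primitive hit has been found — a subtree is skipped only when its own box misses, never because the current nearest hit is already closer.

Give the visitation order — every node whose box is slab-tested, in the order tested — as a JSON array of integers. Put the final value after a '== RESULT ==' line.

Traverse from the root:
N0 x:[10,61/2] y:[23/2,32] z:[19/2,47/2] -> hit [23/2,47/2], descend [3, 11]
  N3 x:[10,61/2] y:[23/2,51/2] z:[21/2,22] -> hit [23/2,22], descend [4, 12]
    N4 x:[10,41/2] y:[23/2,51/2] z:[21/2,43/2] -> hit [23/2,41/2], descend [2, 10]
      N2 x:[29/2,41/2] y:[23/2,39/2] z:[21/2,43/2] -> hit [29/2,39/2] leaf, test {P5@t=33/2, P6(miss), P12(miss)}
      N10 x:[10,29/2] y:[20,51/2] z:[21/2,33/2] -> miss, prune
    N12 x:[21,61/2] y:[27/2,51/2] z:[23/2,22] -> hit [21,22], descend [5, 9]
      N5 x:[21,61/2] y:[35/2,51/2] z:[18,22] -> hit [21,22] leaf, test {P9(miss), P17(miss)}
      N9 x:[47/2,57/2] y:[27/2,43/2] z:[23/2,35/2] -> miss, prune
  N11 x:[23/2,26] y:[27,32] z:[19/2,47/2] -> miss, prune

order=[0, 3, 4, 2, 10, 12, 5, 9, 11]  |boxes|=9  |leaves|=2  hit=P5

== RESULT ==
[0, 3, 4, 2, 10, 12, 5, 9, 11]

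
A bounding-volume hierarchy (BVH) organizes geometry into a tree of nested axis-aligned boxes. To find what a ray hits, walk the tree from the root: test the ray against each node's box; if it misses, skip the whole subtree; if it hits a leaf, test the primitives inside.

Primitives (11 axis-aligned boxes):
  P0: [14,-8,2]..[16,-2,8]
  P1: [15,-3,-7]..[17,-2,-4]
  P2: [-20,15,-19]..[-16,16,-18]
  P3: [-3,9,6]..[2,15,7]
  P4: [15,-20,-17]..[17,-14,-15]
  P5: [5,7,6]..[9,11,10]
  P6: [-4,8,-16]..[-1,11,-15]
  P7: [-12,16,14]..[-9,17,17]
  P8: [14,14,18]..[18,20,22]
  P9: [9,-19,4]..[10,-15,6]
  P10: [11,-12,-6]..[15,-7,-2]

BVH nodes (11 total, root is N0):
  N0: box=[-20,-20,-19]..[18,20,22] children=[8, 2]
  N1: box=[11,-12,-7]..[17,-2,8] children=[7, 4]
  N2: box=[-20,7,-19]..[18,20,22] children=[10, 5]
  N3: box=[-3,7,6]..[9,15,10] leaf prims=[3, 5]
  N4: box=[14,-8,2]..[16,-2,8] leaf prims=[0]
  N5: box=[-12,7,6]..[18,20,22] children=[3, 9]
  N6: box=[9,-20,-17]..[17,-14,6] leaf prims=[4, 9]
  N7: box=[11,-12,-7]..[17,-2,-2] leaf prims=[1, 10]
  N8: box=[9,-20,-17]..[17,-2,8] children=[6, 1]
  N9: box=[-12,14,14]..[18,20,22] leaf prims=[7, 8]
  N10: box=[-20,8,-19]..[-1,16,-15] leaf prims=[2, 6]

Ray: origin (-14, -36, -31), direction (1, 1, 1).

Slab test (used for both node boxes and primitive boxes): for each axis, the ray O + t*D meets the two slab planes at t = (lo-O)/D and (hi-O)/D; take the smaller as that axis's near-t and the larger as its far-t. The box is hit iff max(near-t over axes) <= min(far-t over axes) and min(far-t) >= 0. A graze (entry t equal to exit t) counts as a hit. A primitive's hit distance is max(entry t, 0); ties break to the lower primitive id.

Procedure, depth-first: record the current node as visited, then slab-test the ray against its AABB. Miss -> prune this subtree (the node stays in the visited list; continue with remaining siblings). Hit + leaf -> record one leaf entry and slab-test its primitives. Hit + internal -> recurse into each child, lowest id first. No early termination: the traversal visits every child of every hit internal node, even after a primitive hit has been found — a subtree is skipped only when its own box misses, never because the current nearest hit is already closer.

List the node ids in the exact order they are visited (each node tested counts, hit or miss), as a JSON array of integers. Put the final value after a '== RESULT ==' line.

Trace the traversal:
N0 x:[-6,32] y:[16,56] z:[12,53] -> hit [16,32], descend [2, 8]
  N2 x:[-6,32] y:[43,56] z:[12,53] -> miss, prune
  N8 x:[23,31] y:[16,34] z:[14,39] -> hit [23,31], descend [1, 6]
    N1 x:[25,31] y:[24,34] z:[24,39] -> hit [25,31], descend [4, 7]
      N4 x:[28,30] y:[28,34] z:[33,39] -> miss, prune
      N7 x:[25,31] y:[24,34] z:[24,29] -> hit [25,29] leaf, test {P1(miss), P10@t=25}
    N6 x:[23,31] y:[16,22] z:[14,37] -> miss, prune

Summary -> nodes [0, 2, 8, 1, 4, 7, 6]; box-tests=7; leaf-entries=1; first=P10

== RESULT ==
[0, 2, 8, 1, 4, 7, 6]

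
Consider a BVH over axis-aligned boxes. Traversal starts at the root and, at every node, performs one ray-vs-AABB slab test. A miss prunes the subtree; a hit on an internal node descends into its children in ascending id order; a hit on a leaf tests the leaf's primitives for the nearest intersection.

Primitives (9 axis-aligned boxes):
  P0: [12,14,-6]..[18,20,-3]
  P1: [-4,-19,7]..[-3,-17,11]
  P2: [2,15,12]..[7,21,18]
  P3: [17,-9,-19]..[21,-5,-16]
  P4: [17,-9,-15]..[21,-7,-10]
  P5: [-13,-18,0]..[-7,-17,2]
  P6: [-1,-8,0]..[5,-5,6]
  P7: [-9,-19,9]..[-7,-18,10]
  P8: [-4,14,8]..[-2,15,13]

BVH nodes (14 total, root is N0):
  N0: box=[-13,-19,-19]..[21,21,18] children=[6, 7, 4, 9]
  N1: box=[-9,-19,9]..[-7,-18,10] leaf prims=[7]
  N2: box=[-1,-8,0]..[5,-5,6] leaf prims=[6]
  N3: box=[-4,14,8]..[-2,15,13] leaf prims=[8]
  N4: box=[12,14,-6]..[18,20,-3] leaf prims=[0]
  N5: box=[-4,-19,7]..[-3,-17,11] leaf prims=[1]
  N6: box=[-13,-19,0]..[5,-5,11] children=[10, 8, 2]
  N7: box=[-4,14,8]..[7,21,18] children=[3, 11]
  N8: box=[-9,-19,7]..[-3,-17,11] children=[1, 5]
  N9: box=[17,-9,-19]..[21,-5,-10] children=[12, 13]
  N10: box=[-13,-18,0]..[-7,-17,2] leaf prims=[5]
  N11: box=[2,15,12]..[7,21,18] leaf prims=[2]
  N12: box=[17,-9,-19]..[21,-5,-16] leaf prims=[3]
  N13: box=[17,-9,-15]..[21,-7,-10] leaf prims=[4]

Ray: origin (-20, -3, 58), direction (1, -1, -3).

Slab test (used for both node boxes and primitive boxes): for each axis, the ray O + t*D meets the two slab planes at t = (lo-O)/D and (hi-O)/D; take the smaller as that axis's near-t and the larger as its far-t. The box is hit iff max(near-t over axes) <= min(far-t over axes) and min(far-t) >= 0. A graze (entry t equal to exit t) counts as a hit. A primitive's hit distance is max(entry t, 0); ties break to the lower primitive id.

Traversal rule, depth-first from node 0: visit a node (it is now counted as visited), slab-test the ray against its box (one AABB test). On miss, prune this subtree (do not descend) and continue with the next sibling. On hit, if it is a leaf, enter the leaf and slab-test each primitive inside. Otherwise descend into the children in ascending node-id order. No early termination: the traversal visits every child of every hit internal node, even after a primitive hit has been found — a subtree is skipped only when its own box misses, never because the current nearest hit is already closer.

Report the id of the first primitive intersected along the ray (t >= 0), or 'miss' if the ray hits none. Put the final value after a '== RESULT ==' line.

Traverse from the root:
N0 x:[7,41] y:[-24,16] z:[40/3,77/3] -> hit [40/3,16], descend [4, 6, 7, 9]
  N4 x:[32,38] y:[-23,-17] z:[61/3,64/3] -> miss, prune
  N6 x:[7,25] y:[2,16] z:[47/3,58/3] -> hit [47/3,16], descend [2, 8, 10]
    N2 x:[19,25] y:[2,5] z:[52/3,58/3] -> miss, prune
    N8 x:[11,17] y:[14,16] z:[47/3,17] -> hit [47/3,16], descend [1, 5]
      N1 x:[11,13] y:[15,16] z:[16,49/3] -> miss, prune
      N5 x:[16,17] y:[14,16] z:[47/3,17] -> hit [16,16] leaf, test {P1@t=16}
    N10 x:[7,13] y:[14,15] z:[56/3,58/3] -> miss, prune
  N7 x:[16,27] y:[-24,-17] z:[40/3,50/3] -> miss, prune
  N9 x:[37,41] y:[2,6] z:[68/3,77/3] -> miss, prune

Summary -> nodes [0, 4, 6, 2, 8, 1, 5, 10, 7, 9]; box-tests=10; leaf-entries=1; first=P1

== RESULT ==
1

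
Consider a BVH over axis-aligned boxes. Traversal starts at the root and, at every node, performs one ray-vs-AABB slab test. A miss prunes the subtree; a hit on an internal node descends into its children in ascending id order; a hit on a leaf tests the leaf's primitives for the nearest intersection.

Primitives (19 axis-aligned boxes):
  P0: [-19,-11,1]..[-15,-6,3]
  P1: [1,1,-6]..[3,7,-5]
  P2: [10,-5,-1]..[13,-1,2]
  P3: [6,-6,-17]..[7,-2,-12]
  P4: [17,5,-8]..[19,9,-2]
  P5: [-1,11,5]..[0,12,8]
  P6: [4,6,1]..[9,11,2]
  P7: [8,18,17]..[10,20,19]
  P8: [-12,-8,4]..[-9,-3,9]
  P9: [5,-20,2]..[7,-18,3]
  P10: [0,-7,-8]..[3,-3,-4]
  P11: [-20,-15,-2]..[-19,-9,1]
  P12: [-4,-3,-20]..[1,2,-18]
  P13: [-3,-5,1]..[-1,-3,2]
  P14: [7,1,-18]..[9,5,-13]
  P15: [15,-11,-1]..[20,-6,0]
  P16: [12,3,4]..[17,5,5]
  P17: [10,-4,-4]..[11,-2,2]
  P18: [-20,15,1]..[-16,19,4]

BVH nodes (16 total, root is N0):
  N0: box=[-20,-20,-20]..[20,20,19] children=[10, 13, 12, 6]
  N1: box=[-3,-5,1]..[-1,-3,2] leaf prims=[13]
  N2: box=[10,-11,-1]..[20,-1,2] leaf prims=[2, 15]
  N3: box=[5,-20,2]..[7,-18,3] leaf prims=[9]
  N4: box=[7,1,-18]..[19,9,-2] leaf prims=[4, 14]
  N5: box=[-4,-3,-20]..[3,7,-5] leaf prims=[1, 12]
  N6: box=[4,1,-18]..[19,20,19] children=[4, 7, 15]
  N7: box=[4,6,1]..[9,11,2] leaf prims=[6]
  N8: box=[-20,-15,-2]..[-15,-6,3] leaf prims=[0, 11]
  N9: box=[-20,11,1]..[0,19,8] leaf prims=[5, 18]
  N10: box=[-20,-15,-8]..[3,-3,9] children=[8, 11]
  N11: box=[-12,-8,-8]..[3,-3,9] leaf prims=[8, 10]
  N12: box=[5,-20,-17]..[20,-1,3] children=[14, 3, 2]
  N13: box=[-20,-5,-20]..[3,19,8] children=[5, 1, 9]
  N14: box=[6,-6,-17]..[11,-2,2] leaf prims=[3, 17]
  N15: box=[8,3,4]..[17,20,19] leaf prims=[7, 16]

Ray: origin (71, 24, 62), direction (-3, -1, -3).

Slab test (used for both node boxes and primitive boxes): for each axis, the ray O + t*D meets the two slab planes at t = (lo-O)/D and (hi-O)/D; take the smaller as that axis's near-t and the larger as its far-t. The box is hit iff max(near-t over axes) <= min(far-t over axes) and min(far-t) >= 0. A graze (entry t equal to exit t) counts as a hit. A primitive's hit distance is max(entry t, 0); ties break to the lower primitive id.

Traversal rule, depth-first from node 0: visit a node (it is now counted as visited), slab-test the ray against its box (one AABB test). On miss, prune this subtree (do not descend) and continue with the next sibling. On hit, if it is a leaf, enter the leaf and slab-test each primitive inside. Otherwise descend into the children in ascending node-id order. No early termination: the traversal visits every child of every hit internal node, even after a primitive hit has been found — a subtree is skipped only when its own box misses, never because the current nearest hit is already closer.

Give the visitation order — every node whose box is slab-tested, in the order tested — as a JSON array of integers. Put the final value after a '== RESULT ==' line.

Traverse from the root:
N0 x:[17,91/3] y:[4,44] z:[43/3,82/3] -> hit [17,82/3], descend [6, 10, 12, 13]
  N6 x:[52/3,67/3] y:[4,23] z:[43/3,80/3] -> hit [52/3,67/3], descend [4, 7, 15]
    N4 x:[52/3,64/3] y:[15,23] z:[64/3,80/3] -> hit [64/3,64/3] leaf, test {P4(miss), P14(miss)}
    N7 x:[62/3,67/3] y:[13,18] z:[20,61/3] -> miss, prune
    N15 x:[18,21] y:[4,21] z:[43/3,58/3] -> hit [18,58/3] leaf, test {P7(miss), P16@t=19}
  N10 x:[68/3,91/3] y:[27,39] z:[53/3,70/3] -> miss, prune
  N12 x:[17,22] y:[25,44] z:[59/3,79/3] -> miss, prune
  N13 x:[68/3,91/3] y:[5,29] z:[18,82/3] -> hit [68/3,82/3], descend [1, 5, 9]
    N1 x:[24,74/3] y:[27,29] z:[20,61/3] -> miss, prune
    N5 x:[68/3,25] y:[17,27] z:[67/3,82/3] -> hit [68/3,25] leaf, test {P1@t=68/3, P12(miss)}
    N9 x:[71/3,91/3] y:[5,13] z:[18,61/3] -> miss, prune

order=[0, 6, 4, 7, 15, 10, 12, 13, 1, 5, 9]  |boxes|=11  |leaves|=3  hit=P16

== RESULT ==
[0, 6, 4, 7, 15, 10, 12, 13, 1, 5, 9]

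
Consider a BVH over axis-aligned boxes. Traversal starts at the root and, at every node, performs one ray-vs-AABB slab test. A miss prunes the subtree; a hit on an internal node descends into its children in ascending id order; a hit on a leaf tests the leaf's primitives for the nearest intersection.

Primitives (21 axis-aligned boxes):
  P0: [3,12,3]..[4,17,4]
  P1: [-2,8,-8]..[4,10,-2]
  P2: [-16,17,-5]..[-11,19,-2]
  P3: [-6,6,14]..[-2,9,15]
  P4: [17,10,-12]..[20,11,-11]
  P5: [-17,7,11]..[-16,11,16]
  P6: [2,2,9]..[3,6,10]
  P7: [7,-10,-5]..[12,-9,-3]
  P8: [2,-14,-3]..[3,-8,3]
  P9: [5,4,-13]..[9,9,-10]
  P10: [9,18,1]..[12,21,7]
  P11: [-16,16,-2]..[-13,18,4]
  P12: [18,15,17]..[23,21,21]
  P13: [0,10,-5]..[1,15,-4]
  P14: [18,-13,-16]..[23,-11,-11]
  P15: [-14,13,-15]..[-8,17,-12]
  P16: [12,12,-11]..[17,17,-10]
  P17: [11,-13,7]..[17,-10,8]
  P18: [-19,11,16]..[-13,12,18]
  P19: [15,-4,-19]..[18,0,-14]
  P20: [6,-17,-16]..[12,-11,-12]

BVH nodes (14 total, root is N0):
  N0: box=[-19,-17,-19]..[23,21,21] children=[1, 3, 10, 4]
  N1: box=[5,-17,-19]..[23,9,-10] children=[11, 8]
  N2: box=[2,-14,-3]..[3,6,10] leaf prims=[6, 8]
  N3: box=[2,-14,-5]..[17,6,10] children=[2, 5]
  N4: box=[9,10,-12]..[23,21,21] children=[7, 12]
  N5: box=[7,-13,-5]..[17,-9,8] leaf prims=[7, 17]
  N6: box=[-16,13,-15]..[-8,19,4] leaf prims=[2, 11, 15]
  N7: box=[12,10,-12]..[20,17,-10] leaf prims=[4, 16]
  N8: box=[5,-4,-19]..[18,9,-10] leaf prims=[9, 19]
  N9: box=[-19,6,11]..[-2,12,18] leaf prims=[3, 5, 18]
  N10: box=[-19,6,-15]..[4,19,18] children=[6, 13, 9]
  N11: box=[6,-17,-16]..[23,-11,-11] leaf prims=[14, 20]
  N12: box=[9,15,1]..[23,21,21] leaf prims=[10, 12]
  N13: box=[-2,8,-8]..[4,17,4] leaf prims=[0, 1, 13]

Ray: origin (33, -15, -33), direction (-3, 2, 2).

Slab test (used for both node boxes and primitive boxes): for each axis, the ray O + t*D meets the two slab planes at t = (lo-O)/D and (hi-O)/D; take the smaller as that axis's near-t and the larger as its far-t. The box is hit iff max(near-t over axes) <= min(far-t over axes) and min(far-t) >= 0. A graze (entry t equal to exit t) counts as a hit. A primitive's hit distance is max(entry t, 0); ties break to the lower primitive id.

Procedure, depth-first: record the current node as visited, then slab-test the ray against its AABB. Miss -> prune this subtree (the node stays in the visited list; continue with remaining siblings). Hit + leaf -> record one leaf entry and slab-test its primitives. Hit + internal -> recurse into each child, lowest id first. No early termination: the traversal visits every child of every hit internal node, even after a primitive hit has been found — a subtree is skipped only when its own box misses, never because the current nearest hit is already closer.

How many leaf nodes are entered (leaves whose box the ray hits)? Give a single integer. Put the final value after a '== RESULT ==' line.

Trace the traversal:
N0 x:[10/3,52/3] y:[-1,18] z:[7,27] -> hit [7,52/3], descend [1, 3, 4, 10]
  N1 x:[10/3,28/3] y:[-1,12] z:[7,23/2] -> hit [7,28/3], descend [8, 11]
    N8 x:[5,28/3] y:[11/2,12] z:[7,23/2] -> hit [7,28/3] leaf, test {P9(miss), P19(miss)}
    N11 x:[10/3,9] y:[-1,2] z:[17/2,11] -> miss, prune
  N3 x:[16/3,31/3] y:[1/2,21/2] z:[14,43/2] -> miss, prune
  N4 x:[10/3,8] y:[25/2,18] z:[21/2,27] -> miss, prune
  N10 x:[29/3,52/3] y:[21/2,17] z:[9,51/2] -> hit [21/2,17], descend [6, 9, 13]
    N6 x:[41/3,49/3] y:[14,17] z:[9,37/2] -> hit [14,49/3] leaf, test {P2(miss), P11@t=31/2, P15(miss)}
    N9 x:[35/3,52/3] y:[21/2,27/2] z:[22,51/2] -> miss, prune
    N13 x:[29/3,35/3] y:[23/2,16] z:[25/2,37/2] -> miss, prune

Visited [0, 1, 8, 11, 3, 4, 10, 6, 9, 13]. Tests: 10 box, 2 leaf. Nearest: P11.

== RESULT ==
2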